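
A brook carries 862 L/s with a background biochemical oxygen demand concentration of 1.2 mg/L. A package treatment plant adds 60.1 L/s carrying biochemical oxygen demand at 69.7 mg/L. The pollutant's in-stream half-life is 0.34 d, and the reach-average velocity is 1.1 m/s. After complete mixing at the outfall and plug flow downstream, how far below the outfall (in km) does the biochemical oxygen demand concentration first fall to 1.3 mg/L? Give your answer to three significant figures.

Mass balance: C = (862.0·1.200 + 60.10·69.70) / 922.1 = 5223/922.1 = 5.665 mg/L.
Half-life 0.34 d → k = ln 2 / 0.34 = 2.039 d⁻¹.
Set 5.665·exp(−k·t) = 1.3 → t = ln(5.665/1.3)/k = 62380 s = 17.33 h.
Distance = v·t = 1.1·62380 = 68620 m = 68.62 km.

68.6 km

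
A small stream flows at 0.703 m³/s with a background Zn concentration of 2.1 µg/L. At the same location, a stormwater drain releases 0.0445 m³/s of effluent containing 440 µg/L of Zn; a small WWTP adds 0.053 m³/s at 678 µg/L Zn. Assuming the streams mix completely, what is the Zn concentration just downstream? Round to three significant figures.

71.2 µg/L

Mixed concentration C = ΣQC/ΣQ = (0.7030·2.100 + 0.04450·440.0 + 0.05300·678.0) / 0.8005 = 56.99/0.8005 = 71.19 µg/L.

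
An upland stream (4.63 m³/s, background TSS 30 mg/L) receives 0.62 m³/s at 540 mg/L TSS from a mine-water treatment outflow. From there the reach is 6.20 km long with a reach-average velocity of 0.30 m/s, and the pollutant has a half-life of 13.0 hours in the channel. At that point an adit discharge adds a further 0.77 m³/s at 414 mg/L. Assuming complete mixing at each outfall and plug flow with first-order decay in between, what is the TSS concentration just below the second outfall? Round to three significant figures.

111 mg/L

Conservation of mass: C = (4.630·30.00 + 0.6200·540.0) / 5.250 = 473.7/5.250 = 90.23 mg/L; combined flow 5.250 m³/s.
Travel time t = 6.20·1000 / 0.30 = 20670 s = 5.741 h.
Half-life 13.0 h → k = ln 2 / 13.0 = 0.05332 h⁻¹ = 1.280 d⁻¹.
Decay over the reach: 90.23·exp(−kt) = 90.23·0.7363 = 66.44 mg/L.
At the second outfall, C = (5.250·66.44 + 0.7700·414.0) / (5.250 + 0.7700) = 110.9 mg/L.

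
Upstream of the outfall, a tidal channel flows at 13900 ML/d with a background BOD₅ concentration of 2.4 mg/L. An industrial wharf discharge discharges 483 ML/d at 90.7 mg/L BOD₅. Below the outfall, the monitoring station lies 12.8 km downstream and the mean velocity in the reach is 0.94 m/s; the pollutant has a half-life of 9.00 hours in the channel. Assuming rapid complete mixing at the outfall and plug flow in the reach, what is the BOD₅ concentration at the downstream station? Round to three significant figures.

Mixed concentration C = ΣQC/ΣQ = (13900·2.400 + 483.0·90.70) / 14380 = 77170/14380 = 5.365 mg/L.
Travel time t = 12.8·1000 / 0.94 = 13620 s = 3.783 h.
Half-life 9.00 h → k = ln 2 / 9.00 = 0.07702 h⁻¹ = 1.848 d⁻¹.
First-order decay: C = 5.365·exp(−k·t) = 5.365·0.7473 = 4.009 mg/L.

4.01 mg/L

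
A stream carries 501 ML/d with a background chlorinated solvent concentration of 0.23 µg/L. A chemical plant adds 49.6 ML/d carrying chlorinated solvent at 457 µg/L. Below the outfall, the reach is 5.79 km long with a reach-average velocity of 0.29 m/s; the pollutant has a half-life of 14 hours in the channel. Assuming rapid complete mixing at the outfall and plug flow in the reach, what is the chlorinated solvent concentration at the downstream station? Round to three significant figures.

Conservation of mass: C = (501.0·0.2300 + 49.60·457.0) / 550.6 = 22780/550.6 = 41.38 µg/L.
Travel time t = 5.79·1000 / 0.29 = 19970 s = 5.546 h.
Half-life 14 h → k = ln 2 / 14 = 0.04951 h⁻¹ = 1.188 d⁻¹.
Decay over the reach: 41.38·exp(−kt) = 41.38·0.7599 = 31.44 µg/L.

31.4 µg/L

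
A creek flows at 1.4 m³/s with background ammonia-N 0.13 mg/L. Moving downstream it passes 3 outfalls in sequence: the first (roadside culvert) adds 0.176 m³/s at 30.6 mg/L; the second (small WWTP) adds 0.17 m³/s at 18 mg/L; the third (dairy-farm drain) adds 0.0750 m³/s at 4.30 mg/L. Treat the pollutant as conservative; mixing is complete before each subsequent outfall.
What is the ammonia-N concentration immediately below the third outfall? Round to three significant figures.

4.91 mg/L

Outfall 1: combined Q = 1.576 m³/s; C = (1.400·0.1300 + 0.1760·30.60)/1.576 = 3.533 mg/L.
Outfall 2: combined Q = 1.746 m³/s; C = (1.576·3.533 + 0.1700·18.00)/1.746 = 4.941 mg/L.
Outfall 3: combined Q = 1.821 m³/s; C = (1.746·4.941 + 0.07500·4.300)/1.821 = 4.915 mg/L.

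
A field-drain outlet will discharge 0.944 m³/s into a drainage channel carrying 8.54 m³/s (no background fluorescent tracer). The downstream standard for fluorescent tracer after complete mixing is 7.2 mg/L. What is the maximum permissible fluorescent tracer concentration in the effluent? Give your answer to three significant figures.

At the limit, (Qr·Cr + Qe·Cₑ)/(Qr + Qe) = 7.2:
Cₑ = (9.484·7.2 − 8.540·0) / 0.9440 = 72.34 mg/L.

72.3 mg/L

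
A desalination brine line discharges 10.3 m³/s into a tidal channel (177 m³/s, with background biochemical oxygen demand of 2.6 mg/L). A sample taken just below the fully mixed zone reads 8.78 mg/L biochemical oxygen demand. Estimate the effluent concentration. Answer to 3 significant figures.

115 mg/L

Mass balance: 177.0·2.600 + 10.30·Cₑ = 187.3·8.780
→ Cₑ = (187.3·8.780 − 177.0·2.600) / 10.30 = 115.0 mg/L.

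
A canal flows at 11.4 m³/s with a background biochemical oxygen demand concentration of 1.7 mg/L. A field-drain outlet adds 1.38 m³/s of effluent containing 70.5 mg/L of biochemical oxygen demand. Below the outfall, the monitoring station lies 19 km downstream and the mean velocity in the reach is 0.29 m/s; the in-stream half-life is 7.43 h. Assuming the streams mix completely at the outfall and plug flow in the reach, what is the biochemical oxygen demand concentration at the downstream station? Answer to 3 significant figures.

Conservation of mass: C = (11.40·1.700 + 1.380·70.50) / 12.78 = 116.7/12.78 = 9.129 mg/L.
Travel time t = 19·1000 / 0.29 = 65520 s = 18.20 h.
Half-life 7.43 h → k = ln 2 / 7.43 = 0.09329 h⁻¹ = 2.239 d⁻¹.
Decay over the reach: 9.129·exp(−kt) = 9.129·0.1831 = 1.671 mg/L.

1.67 mg/L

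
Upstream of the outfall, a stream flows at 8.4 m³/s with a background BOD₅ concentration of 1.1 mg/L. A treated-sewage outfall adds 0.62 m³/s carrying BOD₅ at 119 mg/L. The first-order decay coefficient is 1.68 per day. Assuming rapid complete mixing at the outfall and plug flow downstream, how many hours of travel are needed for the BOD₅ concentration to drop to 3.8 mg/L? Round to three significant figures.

12.6 h

Mixed concentration C = ΣQC/ΣQ = (8.400·1.100 + 0.6200·119.0) / 9.020 = 83.02/9.020 = 9.204 mg/L.
9.204·exp(−k·t) = 3.8 → t = ln(9.204/3.8)/k = 45500 s = 12.64 h.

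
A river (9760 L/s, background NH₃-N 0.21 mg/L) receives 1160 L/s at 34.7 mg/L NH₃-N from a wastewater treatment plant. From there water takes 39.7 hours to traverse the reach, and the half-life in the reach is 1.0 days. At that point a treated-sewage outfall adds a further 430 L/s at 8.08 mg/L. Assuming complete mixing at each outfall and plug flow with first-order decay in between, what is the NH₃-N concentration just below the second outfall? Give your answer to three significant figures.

Conservation of mass: C = (9760·0.2100 + 1160·34.70) / 10920 = 42300/10920 = 3.874 mg/L; combined flow 10920 L/s.
Half-life 1.0 d → k = ln 2 / 1.0 = 0.6931 d⁻¹.
After decay, C = 3.874 × e^(−kt) = 3.874 × 0.3177 = 1.231 mg/L.
At the second outfall, C = (10920·1.231 + 430.0·8.080) / (10920 + 430.0) = 1.490 mg/L.

1.49 mg/L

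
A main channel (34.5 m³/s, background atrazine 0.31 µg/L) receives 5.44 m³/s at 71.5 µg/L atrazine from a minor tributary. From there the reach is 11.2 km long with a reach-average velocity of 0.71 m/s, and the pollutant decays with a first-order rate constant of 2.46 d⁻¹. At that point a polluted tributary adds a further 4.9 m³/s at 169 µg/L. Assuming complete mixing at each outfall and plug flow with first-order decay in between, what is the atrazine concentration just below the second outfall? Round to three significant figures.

Conservation of mass: C = (34.50·0.3100 + 5.440·71.50) / 39.94 = 399.7/39.94 = 10.01 µg/L; combined flow 39.94 m³/s.
Travel time t = 11.2·1000 / 0.71 = 15770 s = 4.382 h.
Applying C = C₀e^(−kt): 10.01 × 0.6382 = 6.386 µg/L.
At the second outfall, C = (39.94·6.386 + 4.900·169.0) / (39.94 + 4.900) = 24.16 µg/L.

24.2 µg/L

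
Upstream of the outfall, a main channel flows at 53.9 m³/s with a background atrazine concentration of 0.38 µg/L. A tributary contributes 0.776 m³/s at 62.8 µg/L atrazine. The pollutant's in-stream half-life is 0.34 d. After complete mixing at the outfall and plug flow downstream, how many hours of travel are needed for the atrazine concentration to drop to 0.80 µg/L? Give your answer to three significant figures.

Mixed concentration C = ΣQC/ΣQ = (53.90·0.3800 + 0.7760·62.80) / 54.68 = 69.21/54.68 = 1.266 µg/L.
Half-life 0.34 d → k = ln 2 / 0.34 = 2.039 d⁻¹.
1.266·exp(−k·t) = 0.80 → t = ln(1.266/0.80)/k = 19450 s = 5.403 h.

5.40 h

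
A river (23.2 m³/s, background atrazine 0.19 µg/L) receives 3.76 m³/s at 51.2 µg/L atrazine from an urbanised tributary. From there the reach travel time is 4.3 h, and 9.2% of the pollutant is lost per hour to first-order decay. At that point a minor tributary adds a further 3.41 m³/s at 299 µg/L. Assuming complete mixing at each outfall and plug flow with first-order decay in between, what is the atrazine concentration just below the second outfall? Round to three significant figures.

Mass balance: C = (23.20·0.1900 + 3.760·51.20) / 26.96 = 196.9/26.96 = 7.304 µg/L; combined flow 26.96 m³/s.
9.2%/h lost → k = −ln(1 − 0.092) = 0.09651 h⁻¹.
First-order decay: C = 7.304·exp(−k·t) = 7.304·0.6603 = 4.823 µg/L.
At the second outfall, C = (26.96·4.823 + 3.410·299.0) / (26.96 + 3.410) = 37.85 µg/L.

37.9 µg/L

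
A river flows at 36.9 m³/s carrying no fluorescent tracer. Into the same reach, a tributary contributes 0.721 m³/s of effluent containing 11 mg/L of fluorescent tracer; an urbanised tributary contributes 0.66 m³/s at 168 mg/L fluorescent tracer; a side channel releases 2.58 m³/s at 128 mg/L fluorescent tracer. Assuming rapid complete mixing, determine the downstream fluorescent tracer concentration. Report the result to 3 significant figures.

Mixed concentration C = ΣQC/ΣQ = (36.90·0 + 0.7210·11.00 + 0.6600·168.0 + 2.580·128.0) / 40.86 = 449.1/40.86 = 10.99 mg/L.

11.0 mg/L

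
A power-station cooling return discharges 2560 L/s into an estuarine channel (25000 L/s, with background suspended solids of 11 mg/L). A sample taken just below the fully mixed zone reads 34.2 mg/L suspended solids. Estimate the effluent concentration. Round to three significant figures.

261 mg/L

Mass balance: 25000·11.00 + 2560·Cₑ = 27560·34.20
→ Cₑ = (27560·34.20 − 25000·11.00) / 2560 = 260.8 mg/L.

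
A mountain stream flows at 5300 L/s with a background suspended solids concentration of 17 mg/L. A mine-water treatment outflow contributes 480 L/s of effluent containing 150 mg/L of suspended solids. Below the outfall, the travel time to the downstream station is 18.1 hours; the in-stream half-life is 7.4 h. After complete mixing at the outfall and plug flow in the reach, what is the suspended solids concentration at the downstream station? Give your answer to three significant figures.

After mixing, C = (5300·17.00 + 480.0·150.0) / 5780 = 162100/5780 = 28.04 mg/L.
Half-life 7.4 h → k = ln 2 / 7.4 = 0.09367 h⁻¹ = 2.248 d⁻¹.
Decay over the reach: 28.04·exp(−kt) = 28.04·0.1835 = 5.147 mg/L.

5.15 mg/L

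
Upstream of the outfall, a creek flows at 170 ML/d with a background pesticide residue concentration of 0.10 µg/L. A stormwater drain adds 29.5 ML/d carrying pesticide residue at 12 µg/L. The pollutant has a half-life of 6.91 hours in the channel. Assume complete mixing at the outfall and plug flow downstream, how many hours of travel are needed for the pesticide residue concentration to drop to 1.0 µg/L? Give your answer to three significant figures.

6.18 h

After mixing, C = (170.0·0.1000 + 29.50·12.00) / 199.5 = 371.0/199.5 = 1.860 µg/L.
Half-life 6.91 h → k = ln 2 / 6.91 = 0.1003 h⁻¹ = 2.407 d⁻¹.
1.860·exp(−k·t) = 1.0 → t = ln(1.860/1.0)/k = 22260 s = 6.185 h.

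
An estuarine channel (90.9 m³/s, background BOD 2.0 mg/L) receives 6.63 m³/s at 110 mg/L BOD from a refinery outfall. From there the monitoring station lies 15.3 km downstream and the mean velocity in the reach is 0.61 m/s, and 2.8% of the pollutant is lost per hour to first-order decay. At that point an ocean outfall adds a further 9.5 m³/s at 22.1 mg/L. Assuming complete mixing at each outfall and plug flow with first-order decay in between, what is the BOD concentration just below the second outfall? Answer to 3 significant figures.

8.95 mg/L

Conservation of mass: C = (90.90·2.000 + 6.630·110.0) / 97.53 = 911.1/97.53 = 9.342 mg/L; combined flow 97.53 m³/s.
Travel time t = 15.3·1000 / 0.61 = 25080 s = 6.967 h.
2.8%/h lost → k = −ln(1 − 0.028) = 0.02840 h⁻¹.
Decay over the reach: 9.342·exp(−kt) = 9.342·0.8205 = 7.665 mg/L.
Second outfall: C = (97.53·7.665 + 9.500·22.10)/107.0 = 8.946 mg/L.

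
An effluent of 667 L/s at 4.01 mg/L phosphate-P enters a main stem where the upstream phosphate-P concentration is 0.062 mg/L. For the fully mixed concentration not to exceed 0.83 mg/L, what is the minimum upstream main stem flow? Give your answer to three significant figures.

Set C_mix = 0.83: (Q·0.06200 + 667.0·4.010) / (Q + 667.0) = 0.83
→ Q = 667.0·(4.010 − 0.83)/(0.83 − 0.06200) = 2762 L/s.

2760 L/s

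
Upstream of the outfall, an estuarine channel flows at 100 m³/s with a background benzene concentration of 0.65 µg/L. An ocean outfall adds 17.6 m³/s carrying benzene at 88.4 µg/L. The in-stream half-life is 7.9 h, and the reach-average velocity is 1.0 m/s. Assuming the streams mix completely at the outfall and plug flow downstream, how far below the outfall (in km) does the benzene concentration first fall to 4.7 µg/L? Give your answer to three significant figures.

44.1 km

Conservation of mass: C = (100.0·0.6500 + 17.60·88.40) / 117.6 = 1621/117.6 = 13.78 µg/L.
Half-life 7.9 h → k = ln 2 / 7.9 = 0.08774 h⁻¹ = 2.106 d⁻¹.
Set 13.78·exp(−k·t) = 4.7 → t = ln(13.78/4.7)/k = 44140 s = 12.26 h.
Distance = v·t = 1.0·44140 = 44140 m = 44.14 km.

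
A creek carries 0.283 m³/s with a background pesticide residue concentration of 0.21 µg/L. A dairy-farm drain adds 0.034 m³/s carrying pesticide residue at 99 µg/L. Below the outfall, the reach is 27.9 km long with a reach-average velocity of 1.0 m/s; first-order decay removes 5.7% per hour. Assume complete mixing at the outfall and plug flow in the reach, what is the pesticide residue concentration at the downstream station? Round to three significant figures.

6.86 µg/L

Mass balance: C = (0.2830·0.2100 + 0.03400·99.00) / 0.3170 = 3.425/0.3170 = 10.81 µg/L.
Travel time t = 27.9·1000 / 1.0 = 27900 s = 7.750 h.
5.7%/h lost → k = −ln(1 − 0.057) = 0.05869 h⁻¹.
Applying C = C₀e^(−kt): 10.81 × 0.6345 = 6.857 µg/L.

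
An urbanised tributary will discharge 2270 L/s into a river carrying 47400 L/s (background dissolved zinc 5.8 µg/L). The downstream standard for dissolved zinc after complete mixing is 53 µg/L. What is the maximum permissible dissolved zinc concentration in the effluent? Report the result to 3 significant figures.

At the limit, (Qr·Cr + Qe·Cₑ)/(Qr + Qe) = 53:
Cₑ = (49670·53 − 47400·5.800) / 2270 = 1039 µg/L.

1040 µg/L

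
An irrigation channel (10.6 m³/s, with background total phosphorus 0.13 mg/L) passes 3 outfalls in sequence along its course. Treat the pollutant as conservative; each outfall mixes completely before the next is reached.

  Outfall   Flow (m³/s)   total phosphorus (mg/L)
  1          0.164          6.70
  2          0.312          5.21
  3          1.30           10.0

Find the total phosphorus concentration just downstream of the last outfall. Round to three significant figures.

1.38 mg/L

Below outfall 1: Q → 10.76 m³/s, C = (10.60·0.1300 + 0.1640·6.700)/10.76 = 0.2301 mg/L.
Below outfall 2: Q → 11.08 m³/s, C = (10.76·0.2301 + 0.3120·5.210)/11.08 = 0.3704 mg/L.
Below outfall 3: Q → 12.38 m³/s, C = (11.08·0.3704 + 1.300·10.00)/12.38 = 1.382 mg/L.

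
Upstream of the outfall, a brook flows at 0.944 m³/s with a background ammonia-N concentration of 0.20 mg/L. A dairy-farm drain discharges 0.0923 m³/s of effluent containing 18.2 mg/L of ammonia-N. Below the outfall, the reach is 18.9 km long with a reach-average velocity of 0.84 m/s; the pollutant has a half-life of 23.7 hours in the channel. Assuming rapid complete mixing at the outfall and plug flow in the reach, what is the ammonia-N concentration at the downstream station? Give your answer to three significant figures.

Flow-weighted average: C = (0.9440·0.2000 + 0.09230·18.20) / 1.036 = 1.869/1.036 = 1.803 mg/L.
Travel time t = 18.9·1000 / 0.84 = 22500 s = 6.250 h.
Half-life 23.7 h → k = ln 2 / 23.7 = 0.02925 h⁻¹ = 0.7019 d⁻¹.
After decay, C = 1.803 × e^(−kt) = 1.803 × 0.8329 = 1.502 mg/L.

1.50 mg/L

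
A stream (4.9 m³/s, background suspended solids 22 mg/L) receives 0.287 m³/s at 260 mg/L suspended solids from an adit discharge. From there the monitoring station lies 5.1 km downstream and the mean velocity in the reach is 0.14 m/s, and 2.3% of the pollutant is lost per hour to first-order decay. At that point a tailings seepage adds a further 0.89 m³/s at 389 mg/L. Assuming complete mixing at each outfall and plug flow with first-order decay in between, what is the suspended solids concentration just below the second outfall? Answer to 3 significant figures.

80.7 mg/L

Mass balance: C = (4.900·22.00 + 0.2870·260.0) / 5.187 = 182.4/5.187 = 35.17 mg/L; combined flow 5.187 m³/s.
Travel time t = 5.1·1000 / 0.14 = 36430 s = 10.12 h.
2.3%/h lost → k = −ln(1 − 0.023) = 0.02327 h⁻¹.
Applying C = C₀e^(−kt): 35.17 × 0.7902 = 27.79 mg/L.
Second outfall: C = (5.187·27.79 + 0.8900·389.0)/6.077 = 80.69 mg/L.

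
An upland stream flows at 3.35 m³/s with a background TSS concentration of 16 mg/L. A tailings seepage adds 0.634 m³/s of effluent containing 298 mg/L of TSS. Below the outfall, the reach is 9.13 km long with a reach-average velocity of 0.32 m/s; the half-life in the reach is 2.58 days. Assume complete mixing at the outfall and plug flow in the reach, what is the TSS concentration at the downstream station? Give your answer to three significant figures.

Mixed concentration C = ΣQC/ΣQ = (3.350·16.00 + 0.6340·298.0) / 3.984 = 242.5/3.984 = 60.88 mg/L.
Travel time t = 9.13·1000 / 0.32 = 28530 s = 7.925 h.
Half-life 2.58 d → k = ln 2 / 2.58 = 0.2687 d⁻¹.
After decay, C = 60.88 × e^(−kt) = 60.88 × 0.9151 = 55.71 mg/L.

55.7 mg/L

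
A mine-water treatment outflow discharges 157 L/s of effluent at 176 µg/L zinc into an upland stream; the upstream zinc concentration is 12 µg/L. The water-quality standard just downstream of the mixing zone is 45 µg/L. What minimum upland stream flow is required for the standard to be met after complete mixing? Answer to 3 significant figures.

Set C_mix = 45: (Q·12.00 + 157.0·176.0) / (Q + 157.0) = 45
→ Q = 157.0·(176.0 − 45)/(45 − 12.00) = 623.2 L/s.

623 L/s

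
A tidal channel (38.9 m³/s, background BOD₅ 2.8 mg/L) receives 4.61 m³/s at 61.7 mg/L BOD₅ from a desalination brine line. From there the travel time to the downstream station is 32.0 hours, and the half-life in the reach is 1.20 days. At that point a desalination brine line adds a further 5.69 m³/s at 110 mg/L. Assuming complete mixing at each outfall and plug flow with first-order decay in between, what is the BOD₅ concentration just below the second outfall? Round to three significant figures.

16.4 mg/L

Conservation of mass: C = (38.90·2.800 + 4.610·61.70) / 43.51 = 393.4/43.51 = 9.041 mg/L; combined flow 43.51 m³/s.
Half-life 1.20 d → k = ln 2 / 1.20 = 0.5776 d⁻¹.
After decay, C = 9.041 × e^(−kt) = 9.041 × 0.4629 = 4.185 mg/L.
At the second outfall, C = (43.51·4.185 + 5.690·110.0) / (43.51 + 5.690) = 16.42 mg/L.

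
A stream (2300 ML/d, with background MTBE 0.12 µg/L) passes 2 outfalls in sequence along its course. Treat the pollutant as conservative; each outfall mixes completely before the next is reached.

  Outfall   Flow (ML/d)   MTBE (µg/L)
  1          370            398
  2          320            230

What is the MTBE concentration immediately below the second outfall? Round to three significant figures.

Outfall 1: combined Q = 2670 ML/d; C = (2300·0.1200 + 370.0·398.0)/2670 = 55.26 µg/L.
Outfall 2: combined Q = 2990 ML/d; C = (2670·55.26 + 320.0·230.0)/2990 = 73.96 µg/L.

74.0 µg/L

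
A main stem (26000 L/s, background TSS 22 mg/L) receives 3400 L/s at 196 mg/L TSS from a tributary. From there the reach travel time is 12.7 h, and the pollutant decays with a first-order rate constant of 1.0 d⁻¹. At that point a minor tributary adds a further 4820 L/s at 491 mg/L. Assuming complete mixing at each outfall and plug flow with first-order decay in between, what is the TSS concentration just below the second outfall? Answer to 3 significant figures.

90.5 mg/L

After mixing, C = (26000·22.00 + 3400·196.0) / 29400 = 1238000/29400 = 42.12 mg/L; combined flow 29400 L/s.
Decay over the reach: 42.12·exp(−kt) = 42.12·0.5891 = 24.81 mg/L.
Second outfall: C = (29400·24.81 + 4820·491.0)/34220 = 90.48 mg/L.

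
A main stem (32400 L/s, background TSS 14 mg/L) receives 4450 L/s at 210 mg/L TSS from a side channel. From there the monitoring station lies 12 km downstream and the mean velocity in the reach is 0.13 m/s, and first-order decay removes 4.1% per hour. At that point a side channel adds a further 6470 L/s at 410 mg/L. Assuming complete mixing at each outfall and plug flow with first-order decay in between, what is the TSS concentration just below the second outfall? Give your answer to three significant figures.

After mixing, C = (32400·14.00 + 4450·210.0) / 36850 = 1388000/36850 = 37.67 mg/L; combined flow 36850 L/s.
Travel time t = 12·1000 / 0.13 = 92310 s = 25.64 h.
4.1%/h lost → k = −ln(1 − 0.041) = 0.04186 h⁻¹.
After decay, C = 37.67 × e^(−kt) = 37.67 × 0.3418 = 12.88 mg/L.
Second outfall: C = (36850·12.88 + 6470·410.0)/43320 = 72.19 mg/L.

72.2 mg/L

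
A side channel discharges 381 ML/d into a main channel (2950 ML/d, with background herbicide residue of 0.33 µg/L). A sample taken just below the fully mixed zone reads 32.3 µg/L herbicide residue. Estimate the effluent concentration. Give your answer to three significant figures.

Mass balance: 2950·0.3300 + 381.0·Cₑ = 3331·32.30
→ Cₑ = (3331·32.30 − 2950·0.3300) / 381.0 = 279.8 µg/L.

280 µg/L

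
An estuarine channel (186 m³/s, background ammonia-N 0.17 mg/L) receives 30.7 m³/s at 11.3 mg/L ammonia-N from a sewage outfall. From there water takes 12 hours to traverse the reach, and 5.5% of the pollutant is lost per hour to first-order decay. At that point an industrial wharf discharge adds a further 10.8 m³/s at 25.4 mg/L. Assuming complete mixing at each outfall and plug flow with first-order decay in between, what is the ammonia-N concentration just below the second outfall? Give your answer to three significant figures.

2.05 mg/L

Flow-weighted average: C = (186.0·0.1700 + 30.70·11.30) / 216.7 = 378.5/216.7 = 1.747 mg/L; combined flow 216.7 m³/s.
5.5%/h lost → k = −ln(1 − 0.055) = 0.05657 h⁻¹.
First-order decay: C = 1.747·exp(−k·t) = 1.747·0.5072 = 0.8860 mg/L.
At the second outfall, C = (216.7·0.8860 + 10.80·25.40) / (216.7 + 10.80) = 2.050 mg/L.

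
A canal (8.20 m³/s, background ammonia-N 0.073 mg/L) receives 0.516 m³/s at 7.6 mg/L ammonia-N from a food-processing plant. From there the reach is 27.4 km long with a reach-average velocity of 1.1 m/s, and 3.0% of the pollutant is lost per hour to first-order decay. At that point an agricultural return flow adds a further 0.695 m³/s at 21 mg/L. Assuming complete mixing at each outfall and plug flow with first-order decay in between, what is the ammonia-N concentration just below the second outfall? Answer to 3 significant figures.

1.94 mg/L

After mixing, C = (8.200·0.07300 + 0.5160·7.600) / 8.716 = 4.520/8.716 = 0.5186 mg/L; combined flow 8.716 m³/s.
Travel time t = 27.4·1000 / 1.1 = 24910 s = 6.919 h.
3.0%/h lost → k = −ln(1 − 0.03) = 0.03046 h⁻¹.
Applying C = C₀e^(−kt): 0.5186 × 0.8100 = 0.4201 mg/L.
At the second outfall, C = (8.716·0.4201 + 0.6950·21.00) / (8.716 + 0.6950) = 1.940 mg/L.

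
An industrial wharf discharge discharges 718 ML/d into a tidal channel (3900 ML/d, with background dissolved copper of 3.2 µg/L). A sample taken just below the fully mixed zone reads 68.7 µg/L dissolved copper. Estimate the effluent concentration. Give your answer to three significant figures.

424 µg/L

Mass balance: 3900·3.200 + 718.0·Cₑ = 4618·68.70
→ Cₑ = (4618·68.70 − 3900·3.200) / 718.0 = 424.5 µg/L.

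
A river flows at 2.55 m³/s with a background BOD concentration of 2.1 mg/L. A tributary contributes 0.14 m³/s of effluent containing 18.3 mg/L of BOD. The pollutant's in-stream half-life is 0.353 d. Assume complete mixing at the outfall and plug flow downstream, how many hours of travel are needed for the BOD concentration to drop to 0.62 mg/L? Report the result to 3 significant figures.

Mass balance: C = (2.550·2.100 + 0.1400·18.30) / 2.690 = 7.917/2.690 = 2.943 mg/L.
Half-life 0.353 d → k = ln 2 / 0.353 = 1.964 d⁻¹.
2.943·exp(−k·t) = 0.62 → t = ln(2.943/0.62)/k = 68530 s = 19.04 h.

19.0 h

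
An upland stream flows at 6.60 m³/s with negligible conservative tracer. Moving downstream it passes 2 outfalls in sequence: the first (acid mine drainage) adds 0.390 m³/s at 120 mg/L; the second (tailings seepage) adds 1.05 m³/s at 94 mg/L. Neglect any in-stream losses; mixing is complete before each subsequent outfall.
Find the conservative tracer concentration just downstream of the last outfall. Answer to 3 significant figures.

18.1 mg/L

Outfall 1: combined Q = 6.990 m³/s; C = (6.600·0 + 0.3900·120.0)/6.990 = 6.695 mg/L.
Outfall 2: combined Q = 8.040 m³/s; C = (6.990·6.695 + 1.050·94.00)/8.040 = 18.10 mg/L.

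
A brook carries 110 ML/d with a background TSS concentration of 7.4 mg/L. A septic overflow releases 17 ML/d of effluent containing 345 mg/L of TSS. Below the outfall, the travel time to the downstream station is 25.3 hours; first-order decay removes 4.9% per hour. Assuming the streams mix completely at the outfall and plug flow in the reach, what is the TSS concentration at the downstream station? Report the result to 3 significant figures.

14.8 mg/L

Mixed concentration C = ΣQC/ΣQ = (110.0·7.400 + 17.00·345.0) / 127.0 = 6679/127.0 = 52.59 mg/L.
4.9%/h lost → k = −ln(1 − 0.049) = 0.05024 h⁻¹.
Applying C = C₀e^(−kt): 52.59 × 0.2805 = 14.75 mg/L.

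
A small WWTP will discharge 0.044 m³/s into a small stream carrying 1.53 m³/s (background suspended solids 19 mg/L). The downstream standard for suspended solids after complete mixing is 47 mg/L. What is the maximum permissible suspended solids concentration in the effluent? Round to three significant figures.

At the limit, (Qr·Cr + Qe·Cₑ)/(Qr + Qe) = 47:
Cₑ = (1.574·47 − 1.530·19.00) / 0.04400 = 1021 mg/L.

1020 mg/L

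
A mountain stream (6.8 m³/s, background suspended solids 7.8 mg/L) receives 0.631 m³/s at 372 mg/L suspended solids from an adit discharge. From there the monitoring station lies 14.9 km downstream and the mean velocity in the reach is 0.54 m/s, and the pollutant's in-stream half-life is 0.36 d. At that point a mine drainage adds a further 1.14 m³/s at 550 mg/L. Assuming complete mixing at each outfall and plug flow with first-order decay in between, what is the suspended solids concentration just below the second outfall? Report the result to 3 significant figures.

Flow-weighted average: C = (6.800·7.800 + 0.6310·372.0) / 7.431 = 287.8/7.431 = 38.73 mg/L; combined flow 7.431 m³/s.
Travel time t = 14.9·1000 / 0.54 = 27590 s = 7.665 h.
Half-life 0.36 d → k = ln 2 / 0.36 = 1.925 d⁻¹.
Applying C = C₀e^(−kt): 38.73 × 0.5407 = 20.94 mg/L.
Second outfall: C = (7.431·20.94 + 1.140·550.0)/8.571 = 91.31 mg/L.

91.3 mg/L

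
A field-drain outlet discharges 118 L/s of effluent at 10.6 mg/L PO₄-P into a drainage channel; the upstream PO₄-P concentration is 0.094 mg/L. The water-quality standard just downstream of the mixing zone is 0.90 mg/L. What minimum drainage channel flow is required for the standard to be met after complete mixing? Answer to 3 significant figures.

1420 L/s

Set C_mix = 0.90: (Q·0.09400 + 118.0·10.60) / (Q + 118.0) = 0.90
→ Q = 118.0·(10.60 − 0.90)/(0.90 − 0.09400) = 1420 L/s.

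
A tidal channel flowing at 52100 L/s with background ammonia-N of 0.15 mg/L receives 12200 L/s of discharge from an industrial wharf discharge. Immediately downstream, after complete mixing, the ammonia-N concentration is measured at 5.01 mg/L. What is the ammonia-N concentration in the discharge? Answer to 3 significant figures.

Mass balance: 52100·0.1500 + 12200·Cₑ = 64300·5.010
→ Cₑ = (64300·5.010 − 52100·0.1500) / 12200 = 25.76 mg/L.

25.8 mg/L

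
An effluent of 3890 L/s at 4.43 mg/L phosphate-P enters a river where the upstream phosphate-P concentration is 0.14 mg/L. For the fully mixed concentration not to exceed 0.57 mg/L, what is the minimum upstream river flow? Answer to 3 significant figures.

34900 L/s

Set C_mix = 0.57: (Q·0.1400 + 3890·4.430) / (Q + 3890) = 0.57
→ Q = 3890·(4.430 − 0.57)/(0.57 − 0.1400) = 34920 L/s.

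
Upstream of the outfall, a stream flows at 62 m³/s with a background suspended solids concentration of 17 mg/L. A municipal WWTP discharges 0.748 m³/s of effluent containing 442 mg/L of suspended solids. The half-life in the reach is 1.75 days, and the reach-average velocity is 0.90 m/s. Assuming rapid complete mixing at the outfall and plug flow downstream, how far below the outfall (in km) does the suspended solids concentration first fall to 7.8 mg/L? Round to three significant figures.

Mixed concentration C = ΣQC/ΣQ = (62.00·17.00 + 0.7480·442.0) / 62.75 = 1385/62.75 = 22.07 mg/L.
Half-life 1.75 d → k = ln 2 / 1.75 = 0.3961 d⁻¹.
Set 22.07·exp(−k·t) = 7.8 → t = ln(22.07/7.8)/k = 226800 s = 63.01 h.
Distance = v·t = 0.90·226800 = 204200 m = 204.2 km.

204 km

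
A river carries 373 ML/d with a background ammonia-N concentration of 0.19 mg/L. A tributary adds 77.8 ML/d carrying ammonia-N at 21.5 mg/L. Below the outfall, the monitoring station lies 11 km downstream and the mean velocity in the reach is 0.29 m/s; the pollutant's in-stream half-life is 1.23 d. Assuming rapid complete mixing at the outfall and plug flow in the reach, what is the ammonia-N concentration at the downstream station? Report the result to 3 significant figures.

After mixing, C = (373.0·0.1900 + 77.80·21.50) / 450.8 = 1744/450.8 = 3.868 mg/L.
Travel time t = 11·1000 / 0.29 = 37930 s = 10.54 h.
Half-life 1.23 d → k = ln 2 / 1.23 = 0.5635 d⁻¹.
Decay over the reach: 3.868·exp(−kt) = 3.868·0.7808 = 3.020 mg/L.

3.02 mg/L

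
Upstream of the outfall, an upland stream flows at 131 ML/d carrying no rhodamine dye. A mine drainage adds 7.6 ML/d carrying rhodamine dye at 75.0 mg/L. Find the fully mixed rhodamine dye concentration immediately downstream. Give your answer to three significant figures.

4.11 mg/L

Mixed concentration C = ΣQC/ΣQ = (131.0·0 + 7.600·75.00) / 138.6 = 570.0/138.6 = 4.113 mg/L.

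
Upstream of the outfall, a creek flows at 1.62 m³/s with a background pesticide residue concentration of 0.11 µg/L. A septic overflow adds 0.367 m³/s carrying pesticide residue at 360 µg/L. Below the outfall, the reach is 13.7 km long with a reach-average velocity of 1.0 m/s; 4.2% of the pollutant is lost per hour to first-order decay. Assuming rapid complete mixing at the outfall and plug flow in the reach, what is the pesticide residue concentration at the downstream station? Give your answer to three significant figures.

56.6 µg/L

After mixing, C = (1.620·0.1100 + 0.3670·360.0) / 1.987 = 132.3/1.987 = 66.58 µg/L.
Travel time t = 13.7·1000 / 1.0 = 13700 s = 3.806 h.
4.2%/h lost → k = −ln(1 − 0.042) = 0.04291 h⁻¹.
First-order decay: C = 66.58·exp(−k·t) = 66.58·0.8493 = 56.55 µg/L.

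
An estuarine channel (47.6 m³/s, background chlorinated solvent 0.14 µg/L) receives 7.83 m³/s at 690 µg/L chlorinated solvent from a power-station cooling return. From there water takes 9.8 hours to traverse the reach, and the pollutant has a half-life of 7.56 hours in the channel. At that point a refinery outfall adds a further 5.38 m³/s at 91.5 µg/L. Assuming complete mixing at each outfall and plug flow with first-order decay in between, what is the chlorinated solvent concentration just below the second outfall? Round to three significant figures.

44.3 µg/L

Flow-weighted average: C = (47.60·0.1400 + 7.830·690.0) / 55.43 = 5409/55.43 = 97.59 µg/L; combined flow 55.43 m³/s.
Half-life 7.56 h → k = ln 2 / 7.56 = 0.09169 h⁻¹ = 2.200 d⁻¹.
Applying C = C₀e^(−kt): 97.59 × 0.4072 = 39.74 µg/L.
Second outfall: C = (55.43·39.74 + 5.380·91.50)/60.81 = 44.32 µg/L.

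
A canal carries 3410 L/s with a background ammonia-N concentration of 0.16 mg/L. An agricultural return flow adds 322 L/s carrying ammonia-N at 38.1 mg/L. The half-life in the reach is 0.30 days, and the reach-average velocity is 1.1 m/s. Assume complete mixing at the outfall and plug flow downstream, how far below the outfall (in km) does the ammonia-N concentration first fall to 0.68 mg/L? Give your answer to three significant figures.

66.6 km

Conservation of mass: C = (3410·0.1600 + 322.0·38.10) / 3732 = 12810/3732 = 3.433 mg/L.
Half-life 0.30 d → k = ln 2 / 0.30 = 2.310 d⁻¹.
Set 3.433·exp(−k·t) = 0.68 → t = ln(3.433/0.68)/k = 60550 s = 16.82 h.
Distance = v·t = 1.1·60550 = 66610 m = 66.61 km.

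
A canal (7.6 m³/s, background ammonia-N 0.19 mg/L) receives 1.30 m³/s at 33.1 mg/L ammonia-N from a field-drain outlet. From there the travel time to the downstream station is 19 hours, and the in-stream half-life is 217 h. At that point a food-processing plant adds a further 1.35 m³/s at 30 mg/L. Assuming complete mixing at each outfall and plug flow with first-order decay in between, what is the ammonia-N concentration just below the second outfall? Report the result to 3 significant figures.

8.03 mg/L

Flow-weighted average: C = (7.600·0.1900 + 1.300·33.10) / 8.900 = 44.47/8.900 = 4.997 mg/L; combined flow 8.900 m³/s.
Half-life 217 h → k = ln 2 / 217 = 0.003194 h⁻¹ = 0.07666 d⁻¹.
Decay over the reach: 4.997·exp(−kt) = 4.997·0.9411 = 4.703 mg/L.
Second outfall: C = (8.900·4.703 + 1.350·30.00)/10.25 = 8.035 mg/L.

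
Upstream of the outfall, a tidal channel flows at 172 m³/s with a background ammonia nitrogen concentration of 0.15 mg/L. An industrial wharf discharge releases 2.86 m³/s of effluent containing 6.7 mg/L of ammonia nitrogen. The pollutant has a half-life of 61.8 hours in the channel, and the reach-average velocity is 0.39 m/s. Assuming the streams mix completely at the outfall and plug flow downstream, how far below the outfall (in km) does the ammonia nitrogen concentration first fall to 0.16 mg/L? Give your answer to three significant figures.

After mixing, C = (172.0·0.1500 + 2.860·6.700) / 174.9 = 44.96/174.9 = 0.2571 mg/L.
Half-life 61.8 h → k = ln 2 / 61.8 = 0.01122 h⁻¹ = 0.2692 d⁻¹.
Set 0.2571·exp(−k·t) = 0.16 → t = ln(0.2571/0.16)/k = 152300 s = 42.30 h.
Distance = v·t = 0.39·152300 = 59390 m = 59.39 km.

59.4 km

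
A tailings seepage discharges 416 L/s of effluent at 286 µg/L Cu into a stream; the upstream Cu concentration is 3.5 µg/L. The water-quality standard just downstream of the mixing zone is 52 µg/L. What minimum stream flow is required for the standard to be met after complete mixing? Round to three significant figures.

Set C_mix = 52: (Q·3.500 + 416.0·286.0) / (Q + 416.0) = 52
→ Q = 416.0·(286.0 − 52)/(52 − 3.500) = 2007 L/s.

2010 L/s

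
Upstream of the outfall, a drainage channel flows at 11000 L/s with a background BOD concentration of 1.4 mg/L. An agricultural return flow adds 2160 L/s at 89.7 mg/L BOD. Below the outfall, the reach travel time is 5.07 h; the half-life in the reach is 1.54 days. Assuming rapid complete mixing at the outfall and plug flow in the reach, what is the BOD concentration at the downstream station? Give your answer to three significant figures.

14.5 mg/L

Mixed concentration C = ΣQC/ΣQ = (11000·1.400 + 2160·89.70) / 13160 = 209200/13160 = 15.89 mg/L.
Half-life 1.54 d → k = ln 2 / 1.54 = 0.4501 d⁻¹.
Decay over the reach: 15.89·exp(−kt) = 15.89·0.9093 = 14.45 mg/L.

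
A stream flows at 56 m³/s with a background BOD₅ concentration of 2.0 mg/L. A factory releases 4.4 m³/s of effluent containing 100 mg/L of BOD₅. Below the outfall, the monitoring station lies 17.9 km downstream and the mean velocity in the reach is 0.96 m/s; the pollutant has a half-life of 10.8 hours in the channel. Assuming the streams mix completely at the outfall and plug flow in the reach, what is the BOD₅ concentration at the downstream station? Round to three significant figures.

Conservation of mass: C = (56.00·2.000 + 4.400·100.0) / 60.40 = 552.0/60.40 = 9.139 mg/L.
Travel time t = 17.9·1000 / 0.96 = 18650 s = 5.179 h.
Half-life 10.8 h → k = ln 2 / 10.8 = 0.06418 h⁻¹ = 1.540 d⁻¹.
After decay, C = 9.139 × e^(−kt) = 9.139 × 0.7172 = 6.554 mg/L.

6.55 mg/L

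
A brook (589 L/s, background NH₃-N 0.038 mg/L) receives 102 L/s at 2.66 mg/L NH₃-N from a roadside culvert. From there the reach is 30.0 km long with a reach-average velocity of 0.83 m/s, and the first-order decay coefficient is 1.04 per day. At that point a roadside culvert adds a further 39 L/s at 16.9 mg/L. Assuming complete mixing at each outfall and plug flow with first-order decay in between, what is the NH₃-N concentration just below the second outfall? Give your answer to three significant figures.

Flow-weighted average: C = (589.0·0.03800 + 102.0·2.660) / 691.0 = 293.7/691.0 = 0.4250 mg/L; combined flow 691.0 L/s.
Travel time t = 30.0·1000 / 0.83 = 36140 s = 10.04 h.
Applying C = C₀e^(−kt): 0.4250 × 0.6472 = 0.2751 mg/L.
At the second outfall, C = (691.0·0.2751 + 39.00·16.90) / (691.0 + 39.00) = 1.163 mg/L.

1.16 mg/L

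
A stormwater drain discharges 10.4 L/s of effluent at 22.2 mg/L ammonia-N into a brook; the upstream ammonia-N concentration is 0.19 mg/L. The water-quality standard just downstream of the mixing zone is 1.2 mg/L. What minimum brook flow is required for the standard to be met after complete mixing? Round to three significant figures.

216 L/s

Set C_mix = 1.2: (Q·0.1900 + 10.40·22.20) / (Q + 10.40) = 1.2
→ Q = 10.40·(22.20 − 1.2)/(1.2 − 0.1900) = 216.2 L/s.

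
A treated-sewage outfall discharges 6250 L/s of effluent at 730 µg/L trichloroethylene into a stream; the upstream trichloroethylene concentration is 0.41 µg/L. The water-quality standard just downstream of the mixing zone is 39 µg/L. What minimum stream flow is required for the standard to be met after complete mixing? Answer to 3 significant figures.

Set C_mix = 39: (Q·0.4100 + 6250·730.0) / (Q + 6250) = 39
→ Q = 6250·(730.0 − 39)/(39 − 0.4100) = 111900 L/s.

112000 L/s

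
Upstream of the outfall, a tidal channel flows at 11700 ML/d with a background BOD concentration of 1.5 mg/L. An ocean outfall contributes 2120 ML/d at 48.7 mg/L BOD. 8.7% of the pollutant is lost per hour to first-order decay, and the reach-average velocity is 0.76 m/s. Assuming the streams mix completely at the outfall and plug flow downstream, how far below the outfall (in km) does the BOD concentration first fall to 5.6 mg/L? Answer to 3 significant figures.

Flow-weighted average: C = (11700·1.500 + 2120·48.70) / 13820 = 120800/13820 = 8.741 mg/L.
8.7%/h lost → k = −ln(1 − 0.087) = 0.09102 h⁻¹.
Set 8.741·exp(−k·t) = 5.6 → t = ln(8.741/5.6)/k = 17610 s = 4.891 h.
Distance = v·t = 0.76·17610 = 13380 m = 13.38 km.

13.4 km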